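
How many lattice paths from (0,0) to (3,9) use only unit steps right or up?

Each path is a sequence of 12 steps with 3 rights: C(12,3) = 220.

220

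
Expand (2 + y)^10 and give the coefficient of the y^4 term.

13440

The general term is C(10,j)·(2)^j·(y)^(10-j); the y^4 term has j = 6.
C(10,6) = 210.
Coefficient = C(10,6) · 2^6 = 210 · 64 = 13440.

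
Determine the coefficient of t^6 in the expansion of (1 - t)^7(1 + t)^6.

-20

Coefficient of t^6 = Σ_{j} C(7,j)·(-1)^j·C(6,6-j)·1^(6-j) for j from 0 to 6.
= 1 + (-42) + 315 + (-700) + 525 + (-126) + 7 = -20.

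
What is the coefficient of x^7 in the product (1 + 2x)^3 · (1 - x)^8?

Coefficient of x^7 = Σ_{j} C(3,j)·2^j·C(8,7-j)·(-1)^(7-j) for j from 0 to 3.
= (-8) + 168 + (-672) + 560 = 48.

48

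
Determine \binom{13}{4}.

715

C(13,4) = (13·12·11·10) / 4! = 17160 / 24 = 715.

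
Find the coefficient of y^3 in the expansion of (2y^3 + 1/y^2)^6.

General term: C(6,j)·(2y^3)^j·(1/y^2)^(6-j), with y-exponent 3j − 2(6−j) = 5j − 12.
Set 5j − 12 = 3: j = 3.
C(6,3) = 20; 2^3 = 8; 1^3 = 1.
Coefficient = 20 · 8 · 1 = 160.

160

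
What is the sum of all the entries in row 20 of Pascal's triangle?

Setting x = 1 in (1+x)^20 gives Σ C(20,k) = 2^20 = 1048576.

1048576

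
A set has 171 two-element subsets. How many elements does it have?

n(n−1)/2 = 171 ⇒ n(n−1) = 342. Since 19·18 = 342, n = 19.

19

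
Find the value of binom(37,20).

C(37,20) = C(37,17) by symmetry.
C(37,17) = (37·36·35·34·33·32·31·30·29·28·27·26·25·24·23·22·21) / 17! = 5657339689378493276160000 / 355687428096000 = 15905368710.

15905368710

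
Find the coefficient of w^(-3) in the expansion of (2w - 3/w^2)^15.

1868106240

General term: C(15,j)·(2w)^j·(-3/w^2)^(15-j), with w-exponent 1j − 2(15−j) = 3j − 30.
Set 3j − 30 = -3: j = 9.
C(15,9) = 5005; 2^9 = 512; (-3)^6 = 729.
Coefficient = 5005 · 512 · 729 = 1868106240.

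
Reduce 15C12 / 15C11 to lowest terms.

1/3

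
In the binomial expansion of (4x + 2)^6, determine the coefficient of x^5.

12288

The general term is C(6,j)·(4x)^j·(2)^(6-j); the x^5 term has j = 5.
C(6,5) = 6.
Coefficient = C(6,5) · 4^5 · 2^1 = 6 · 1024 · 2 = 12288.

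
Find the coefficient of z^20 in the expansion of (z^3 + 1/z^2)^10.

45

General term: C(10,j)·(z^3)^j·(1/z^2)^(10-j), with z-exponent 3j − 2(10−j) = 5j − 20.
Set 5j − 20 = 20: j = 8.
C(10,8) = 45; 1^8 = 1; 1^2 = 1.
Coefficient = 45 · 1 · 1 = 45.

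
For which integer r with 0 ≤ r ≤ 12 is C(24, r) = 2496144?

11

C(24,r) increases on 0 ≤ r ≤ 12. C(24,10) = 1961256 and C(24,11) = 2496144, so r = 11.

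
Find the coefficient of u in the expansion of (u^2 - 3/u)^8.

-13608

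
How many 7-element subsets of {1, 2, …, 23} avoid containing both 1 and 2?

All 7-subsets: C(23,7) = 245157. Those containing both fixed elements: C(21,5) = 20349.
245157 − 20349 = 224808.

224808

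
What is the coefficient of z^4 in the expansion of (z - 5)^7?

-4375

The general term is C(7,j)·(z)^j·(-5)^(7-j); the z^4 term has j = 4.
C(7,4) = 35.
Coefficient = C(7,4) · (-5)^3 = 35 · (-125) = -4375.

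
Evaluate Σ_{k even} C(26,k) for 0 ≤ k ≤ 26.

33554432

Half of (1+1)^26 + (1−1)^26 gives the even-index sum: 2^25 = 33554432.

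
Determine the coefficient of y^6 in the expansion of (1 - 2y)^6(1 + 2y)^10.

Coefficient of y^6 = Σ_{j} C(6,j)·(-2)^j·C(10,6-j)·2^(6-j) for j from 0 to 6.
= 13440 + (-96768) + 201600 + (-153600) + 43200 + (-3840) + 64 = 4096.

4096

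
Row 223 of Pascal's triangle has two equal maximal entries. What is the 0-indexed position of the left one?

For odd n = 223, C(223,j) peaks at j = (n−1)/2 and (n+1)/2; the smaller is 111.

111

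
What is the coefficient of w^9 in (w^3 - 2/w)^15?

-2562560

General term: C(15,j)·(w^3)^j·(-2/w)^(15-j), with w-exponent 3j − 1(15−j) = 4j − 15.
Set 4j − 15 = 9: j = 6.
C(15,6) = 5005; 1^6 = 1; (-2)^9 = -512.
Coefficient = 5005 · 1 · (-512) = -2562560.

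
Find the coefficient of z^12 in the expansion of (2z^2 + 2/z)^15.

164003840

General term: C(15,j)·(2z^2)^j·(2/z)^(15-j), with z-exponent 2j − 1(15−j) = 3j − 15.
Set 3j − 15 = 12: j = 9.
C(15,9) = 5005; 2^9 = 512; 2^6 = 64.
Coefficient = 5005 · 512 · 64 = 164003840.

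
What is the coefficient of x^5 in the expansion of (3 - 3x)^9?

-2480058

The general term is C(9,j)·(3)^j·(-3x)^(9-j); the x^5 term has j = 4.
C(9,4) = 126.
Coefficient = C(9,4) · 3^4 · (-3)^5 = 126 · 81 · (-243) = -2480058.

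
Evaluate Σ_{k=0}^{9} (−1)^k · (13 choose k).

-220

The partial alternating sum Σ_{k=0}^{9} (−1)^k C(13,k) = (−1)^9 C(12,9) = -220.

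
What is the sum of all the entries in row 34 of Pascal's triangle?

17179869184

Setting x = 1 in (1+x)^34 gives Σ C(34,k) = 2^34 = 17179869184.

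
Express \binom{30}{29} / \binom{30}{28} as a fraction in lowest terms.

C(n,k+1)/C(n,k) = (n−k)/(k+1) = (30−28)/(28+1) = 2/29.

2/29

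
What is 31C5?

C(31,5) = (31·30·29·28·27) / 5! = 20389320 / 120 = 169911.

169911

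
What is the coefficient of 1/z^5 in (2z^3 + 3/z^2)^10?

General term: C(10,j)·(2z^3)^j·(3/z^2)^(10-j), with z-exponent 3j − 2(10−j) = 5j − 20.
Set 5j − 20 = -5: j = 3.
C(10,3) = 120; 2^3 = 8; 3^7 = 2187.
Coefficient = 120 · 8 · 2187 = 2099520.

2099520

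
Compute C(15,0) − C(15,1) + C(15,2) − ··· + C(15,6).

3003

The partial alternating sum Σ_{k=0}^{6} (−1)^k C(15,k) = (−1)^6 C(14,6) = 3003.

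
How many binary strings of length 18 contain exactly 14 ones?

Choose the 14 positions: C(18,14) = 3060.

3060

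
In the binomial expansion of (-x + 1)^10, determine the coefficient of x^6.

The general term is C(10,j)·(-x)^j·(1)^(10-j); the x^6 term has j = 6.
C(10,6) = 210.
Coefficient = C(10,6) = 210.

210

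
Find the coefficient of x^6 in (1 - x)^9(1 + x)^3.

Coefficient of x^6 = Σ_{j} C(9,j)·(-1)^j·C(3,6-j)·1^(6-j) for j from 3 to 6.
= (-84) + 378 + (-378) + 84 = 0.

0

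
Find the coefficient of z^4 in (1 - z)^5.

5

The general term is C(5,j)·(1)^j·(-z)^(5-j); the z^4 term has j = 1.
C(5,1) = 5.
Coefficient = C(5,1) = 5.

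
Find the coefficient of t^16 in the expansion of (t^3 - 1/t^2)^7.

General term: C(7,j)·(t^3)^j·(-1/t^2)^(7-j), with t-exponent 3j − 2(7−j) = 5j − 14.
Set 5j − 14 = 16: j = 6.
C(7,6) = 7; 1^6 = 1; (-1)^1 = -1.
Coefficient = 7 · 1 · (-1) = -7.

-7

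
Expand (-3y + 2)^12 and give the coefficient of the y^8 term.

51963120

The general term is C(12,j)·(-3y)^j·(2)^(12-j); the y^8 term has j = 8.
C(12,8) = 495.
Coefficient = C(12,8) · (-3)^8 · 2^4 = 495 · 6561 · 16 = 51963120.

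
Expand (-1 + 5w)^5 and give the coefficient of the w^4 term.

The general term is C(5,j)·(-1)^j·(5w)^(5-j); the w^4 term has j = 1.
C(5,1) = 5.
Coefficient = C(5,1) · (-1)^1 · 5^4 = 5 · (-1) · 625 = -3125.

-3125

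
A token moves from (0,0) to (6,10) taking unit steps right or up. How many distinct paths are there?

Each path is a sequence of 16 steps with 6 rights: C(16,6) = 8008.

8008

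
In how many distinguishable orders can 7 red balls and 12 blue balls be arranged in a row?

50388

Choose positions for the red balls: C(19,7) = 50388.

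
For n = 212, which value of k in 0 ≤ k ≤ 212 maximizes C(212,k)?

106

C(212,k) is maximized at k = 212/2 = 106.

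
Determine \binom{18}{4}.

C(18,4) = (18·17·16·15) / 4! = 73440 / 24 = 3060.

3060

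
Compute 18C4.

3060

C(18,4) = (18·17·16·15) / 4! = 73440 / 24 = 3060.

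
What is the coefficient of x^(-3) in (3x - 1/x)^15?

General term: C(15,j)·(3x)^j·(-1/x)^(15-j), with x-exponent 1j − 1(15−j) = 2j − 15.
Set 2j − 15 = -3: j = 6.
C(15,6) = 5005; 3^6 = 729; (-1)^9 = -1.
Coefficient = 5005 · 729 · (-1) = -3648645.

-3648645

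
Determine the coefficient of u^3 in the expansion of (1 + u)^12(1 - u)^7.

-25

Coefficient of u^3 = Σ_{j} C(12,j)·1^j·C(7,3-j)·(-1)^(3-j) for j from 0 to 3.
= (-35) + 252 + (-462) + 220 = -25.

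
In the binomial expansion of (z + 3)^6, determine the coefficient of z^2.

The general term is C(6,j)·(z)^j·(3)^(6-j); the z^2 term has j = 2.
C(6,2) = 15.
Coefficient = C(6,2) · 3^4 = 15 · 81 = 1215.

1215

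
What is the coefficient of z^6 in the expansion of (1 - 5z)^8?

437500

The general term is C(8,j)·(1)^j·(-5z)^(8-j); the z^6 term has j = 2.
C(8,2) = 28.
Coefficient = C(8,2) · (-5)^6 = 28 · 15625 = 437500.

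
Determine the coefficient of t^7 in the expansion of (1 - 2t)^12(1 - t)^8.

-1866280

Coefficient of t^7 = Σ_{j} C(12,j)·(-2)^j·C(8,7-j)·(-1)^(7-j) for j from 0 to 7.
= (-8) + (-672) + (-14784) + (-123200) + (-443520) + (-709632) + (-473088) + (-101376) = -1866280.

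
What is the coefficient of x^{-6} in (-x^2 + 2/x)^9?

-2304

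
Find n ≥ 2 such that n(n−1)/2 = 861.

42

n(n−1)/2 = 861 ⇒ n(n−1) = 1722. Since 42·41 = 1722, n = 42.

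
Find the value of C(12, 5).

C(12,5) = (12·11·10·9·8) / 5! = 95040 / 120 = 792.

792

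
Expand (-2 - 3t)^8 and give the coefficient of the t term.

The general term is C(8,j)·(-2)^j·(-3t)^(8-j); the t^1 term has j = 7.
C(8,7) = 8.
Coefficient = C(8,7) · (-2)^7 · (-3)^1 = 8 · (-128) · (-3) = 3072.

3072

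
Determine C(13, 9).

C(13,9) = C(13,4) by symmetry.
C(13,4) = (13·12·11·10) / 4! = 17160 / 24 = 715.

715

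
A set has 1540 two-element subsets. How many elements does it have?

56

n(n−1)/2 = 1540 ⇒ n(n−1) = 3080. Since 56·55 = 3080, n = 56.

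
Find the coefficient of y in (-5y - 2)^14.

573440

The general term is C(14,j)·(-5y)^j·(-2)^(14-j); the y^1 term has j = 1.
C(14,1) = 14.
Coefficient = C(14,1) · (-5)^1 · (-2)^13 = 14 · (-5) · (-8192) = 573440.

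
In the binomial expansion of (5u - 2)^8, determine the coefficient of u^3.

-224000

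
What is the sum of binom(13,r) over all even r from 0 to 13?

4096

Even-r terms of row 13 sum to 2^12 = 4096.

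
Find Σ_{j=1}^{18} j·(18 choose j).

2359296

Differentiating (1+x)^18 and setting x=1: Σ j·C(18,j) = 18·2^17 = 2359296.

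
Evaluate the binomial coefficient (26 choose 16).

C(26,16) = C(26,10) by symmetry.
C(26,10) = (26·25·24·23·22·21·20·19·18·17) / 10! = 19275223968000 / 3628800 = 5311735.

5311735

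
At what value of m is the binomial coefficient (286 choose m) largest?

C(286,m) is maximized at m = 286/2 = 143.

143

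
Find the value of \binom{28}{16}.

30421755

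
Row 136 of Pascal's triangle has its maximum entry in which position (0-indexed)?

C(136,k) is maximized at k = 136/2 = 68.

68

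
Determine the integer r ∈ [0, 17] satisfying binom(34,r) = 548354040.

12

C(34,r) increases on 0 ≤ r ≤ 17. C(34,11) = 286097760 and C(34,12) = 548354040, so r = 12.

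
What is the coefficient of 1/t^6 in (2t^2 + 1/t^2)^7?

General term: C(7,j)·(2t^2)^j·(1/t^2)^(7-j), with t-exponent 2j − 2(7−j) = 4j − 14.
Set 4j − 14 = -6: j = 2.
C(7,2) = 21; 2^2 = 4; 1^5 = 1.
Coefficient = 21 · 4 · 1 = 84.

84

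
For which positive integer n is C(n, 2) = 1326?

52

n(n−1)/2 = 1326 ⇒ n(n−1) = 2652. Since 52·51 = 2652, n = 52.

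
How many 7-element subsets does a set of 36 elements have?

C(36,7) = (36·35·34·33·32·31·30) / 7! = 42072307200 / 5040 = 8347680.

8347680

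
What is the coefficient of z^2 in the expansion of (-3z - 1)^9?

The general term is C(9,j)·(-3z)^j·(-1)^(9-j); the z^2 term has j = 2.
C(9,2) = 36.
Coefficient = C(9,2) · (-3)^2 · (-1)^7 = 36 · 9 · (-1) = -324.

-324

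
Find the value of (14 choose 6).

C(14,6) = (14·13·12·11·10·9) / 6! = 2162160 / 720 = 3003.

3003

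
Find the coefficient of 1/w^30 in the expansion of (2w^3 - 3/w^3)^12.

General term: C(12,j)·(2w^3)^j·(-3/w^3)^(12-j), with w-exponent 3j − 3(12−j) = 6j − 36.
Set 6j − 36 = -30: j = 1.
C(12,1) = 12; 2^1 = 2; (-3)^11 = -177147.
Coefficient = 12 · 2 · (-177147) = -4251528.

-4251528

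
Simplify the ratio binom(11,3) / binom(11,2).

C(n,k+1)/C(n,k) = (n−k)/(k+1) = (11−2)/(2+1) = 9/3 = 3.

3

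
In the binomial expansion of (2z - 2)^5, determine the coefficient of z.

The general term is C(5,j)·(2z)^j·(-2)^(5-j); the z^1 term has j = 1.
C(5,1) = 5.
Coefficient = C(5,1) · 2^1 · (-2)^4 = 5 · 2 · 16 = 160.

160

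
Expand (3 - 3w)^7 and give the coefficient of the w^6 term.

The general term is C(7,j)·(3)^j·(-3w)^(7-j); the w^6 term has j = 1.
C(7,1) = 7.
Coefficient = C(7,1) · 3^1 · (-3)^6 = 7 · 3 · 729 = 15309.

15309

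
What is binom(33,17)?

C(33,17) = C(33,16) by symmetry.
C(33,16) = (33·32·31·30·29·28·27·26·25·24·23·22·21·20·19·18) / 16! = 24412776311194951680000 / 20922789888000 = 1166803110.

1166803110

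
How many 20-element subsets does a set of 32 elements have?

225792840

C(32,20) = C(32,12) by symmetry.
C(32,12) = (32·31·30·29·28·27·26·25·24·23·22·21) / 12! = 108155131628544000 / 479001600 = 225792840.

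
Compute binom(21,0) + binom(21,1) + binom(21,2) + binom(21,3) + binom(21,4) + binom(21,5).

27896

1 + 21 + 210 + 1330 + 5985 + 20349 = 27896.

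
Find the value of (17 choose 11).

C(17,11) = C(17,6) by symmetry.
C(17,6) = (17·16·15·14·13·12) / 6! = 8910720 / 720 = 12376.

12376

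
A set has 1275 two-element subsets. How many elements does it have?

n(n−1)/2 = 1275 ⇒ n(n−1) = 2550. Since 51·50 = 2550, n = 51.

51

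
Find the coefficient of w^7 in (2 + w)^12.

25344

The general term is C(12,j)·(2)^j·(w)^(12-j); the w^7 term has j = 5.
C(12,5) = 792.
Coefficient = C(12,5) · 2^5 = 792 · 32 = 25344.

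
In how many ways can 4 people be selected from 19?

This is C(19,4) = 3876.

3876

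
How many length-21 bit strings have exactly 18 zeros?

1330

Choose the 18 positions: C(21,18) = 1330.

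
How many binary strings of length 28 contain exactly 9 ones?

Choose the 9 positions: C(28,9) = 6906900.

6906900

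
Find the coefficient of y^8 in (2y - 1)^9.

The general term is C(9,j)·(2y)^j·(-1)^(9-j); the y^8 term has j = 8.
C(9,8) = 9.
Coefficient = C(9,8) · 2^8 · (-1)^1 = 9 · 256 · (-1) = -2304.

-2304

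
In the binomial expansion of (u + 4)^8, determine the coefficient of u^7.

32

The general term is C(8,j)·(u)^j·(4)^(8-j); the u^7 term has j = 7.
C(8,7) = 8.
Coefficient = C(8,7) · 4^1 = 8 · 4 = 32.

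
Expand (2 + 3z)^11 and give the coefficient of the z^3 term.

The general term is C(11,j)·(2)^j·(3z)^(11-j); the z^3 term has j = 8.
C(11,8) = 165.
Coefficient = C(11,8) · 2^8 · 3^3 = 165 · 256 · 27 = 1140480.

1140480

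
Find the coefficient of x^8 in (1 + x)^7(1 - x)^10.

-70

Coefficient of x^8 = Σ_{j} C(7,j)·1^j·C(10,8-j)·(-1)^(8-j) for j from 0 to 7.
= 45 + (-840) + 4410 + (-8820) + 7350 + (-2520) + 315 + (-10) = -70.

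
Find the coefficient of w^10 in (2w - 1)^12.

The general term is C(12,j)·(2w)^j·(-1)^(12-j); the w^10 term has j = 10.
C(12,10) = 66.
Coefficient = C(12,10) · 2^10 = 66 · 1024 = 67584.

67584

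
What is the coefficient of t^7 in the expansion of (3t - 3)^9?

The general term is C(9,j)·(3t)^j·(-3)^(9-j); the t^7 term has j = 7.
C(9,7) = 36.
Coefficient = C(9,7) · 3^7 · (-3)^2 = 36 · 2187 · 9 = 708588.

708588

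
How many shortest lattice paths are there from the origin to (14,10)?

1961256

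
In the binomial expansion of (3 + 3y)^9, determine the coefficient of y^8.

177147

The general term is C(9,j)·(3)^j·(3y)^(9-j); the y^8 term has j = 1.
C(9,1) = 9.
Coefficient = C(9,1) · 3^1 · 3^8 = 9 · 3 · 6561 = 177147.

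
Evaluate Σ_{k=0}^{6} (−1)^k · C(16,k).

5005

The partial alternating sum Σ_{k=0}^{6} (−1)^k C(16,k) = (−1)^6 C(15,6) = 5005.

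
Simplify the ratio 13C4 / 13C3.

5/2

C(n,k+1)/C(n,k) = (n−k)/(k+1) = (13−3)/(3+1) = 10/4 = 5/2.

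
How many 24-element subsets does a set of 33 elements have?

38567100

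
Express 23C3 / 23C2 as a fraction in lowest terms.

C(n,k+1)/C(n,k) = (n−k)/(k+1) = (23−2)/(2+1) = 21/3 = 7.

7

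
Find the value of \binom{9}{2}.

C(9,2) = (9·8) / 2! = 72 / 2 = 36.

36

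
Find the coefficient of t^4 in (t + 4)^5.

The general term is C(5,j)·(t)^j·(4)^(5-j); the t^4 term has j = 4.
C(5,4) = 5.
Coefficient = C(5,4) · 4^1 = 5 · 4 = 20.

20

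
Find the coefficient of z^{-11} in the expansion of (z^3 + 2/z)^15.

General term: C(15,j)·(z^3)^j·(2/z)^(15-j), with z-exponent 3j − 1(15−j) = 4j − 15.
Set 4j − 15 = -11: j = 1.
C(15,1) = 15; 1^1 = 1; 2^14 = 16384.
Coefficient = 15 · 1 · 16384 = 245760.

245760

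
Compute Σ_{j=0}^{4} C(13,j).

1093

1 + 13 + 78 + 286 + 715 = 1093.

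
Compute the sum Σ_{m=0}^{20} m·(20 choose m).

Since m·C(20,m) = 20·C(19,m−1), the sum is 20·2^19 = 20·524288 = 10485760.

10485760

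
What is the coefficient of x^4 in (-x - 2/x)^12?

General term: C(12,j)·(-x)^j·(-2/x)^(12-j), with x-exponent 1j − 1(12−j) = 2j − 12.
Set 2j − 12 = 4: j = 8.
C(12,8) = 495; (-1)^8 = 1; (-2)^4 = 16.
Coefficient = 495 · 1 · 16 = 7920.

7920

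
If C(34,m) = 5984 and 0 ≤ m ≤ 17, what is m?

3

C(34,m) increases on 0 ≤ m ≤ 17. C(34,2) = 561 and C(34,3) = 5984, so m = 3.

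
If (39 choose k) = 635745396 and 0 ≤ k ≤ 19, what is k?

C(39,k) increases on 0 ≤ k ≤ 19. C(39,9) = 211915132 and C(39,10) = 635745396, so k = 10.

10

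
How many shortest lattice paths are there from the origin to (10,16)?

5311735

Each path is a sequence of 26 steps with 10 rights: C(26,10) = 5311735.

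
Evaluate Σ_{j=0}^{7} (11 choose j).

1 + 11 + 55 + 165 + 330 + 462 + 462 + 330 = 1816.

1816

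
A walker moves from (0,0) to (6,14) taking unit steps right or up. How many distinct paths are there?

Each path is a sequence of 20 steps with 6 rights: C(20,6) = 38760.

38760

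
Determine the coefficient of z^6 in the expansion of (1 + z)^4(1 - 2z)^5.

Coefficient of z^6 = Σ_{j} C(4,j)·1^j·C(5,6-j)·(-2)^(6-j) for j from 1 to 4.
= (-128) + 480 + (-320) + 40 = 72.

72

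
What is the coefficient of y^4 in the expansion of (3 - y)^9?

30618

The general term is C(9,j)·(3)^j·(-y)^(9-j); the y^4 term has j = 5.
C(9,5) = 126.
Coefficient = C(9,5) · 3^5 = 126 · 243 = 30618.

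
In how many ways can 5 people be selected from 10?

252

This is C(10,5) = 252.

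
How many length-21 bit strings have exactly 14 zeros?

116280

Choose the 14 positions: C(21,14) = 116280.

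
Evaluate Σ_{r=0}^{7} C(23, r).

390656

1 + 23 + 253 + 1771 + 8855 + 33649 + 100947 + 245157 = 390656.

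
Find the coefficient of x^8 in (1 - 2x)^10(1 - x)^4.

Coefficient of x^8 = Σ_{j} C(10,j)·(-2)^j·C(4,8-j)·(-1)^(8-j) for j from 4 to 8.
= 3360 + 32256 + 80640 + 61440 + 11520 = 189216.

189216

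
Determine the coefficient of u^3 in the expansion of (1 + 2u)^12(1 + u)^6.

3724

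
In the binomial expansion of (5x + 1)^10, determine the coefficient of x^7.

The general term is C(10,j)·(5x)^j·(1)^(10-j); the x^7 term has j = 7.
C(10,7) = 120.
Coefficient = C(10,7) · 5^7 = 120 · 78125 = 9375000.

9375000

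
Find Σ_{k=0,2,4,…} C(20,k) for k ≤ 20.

524288

Even-k terms of row 20 sum to 2^19 = 524288.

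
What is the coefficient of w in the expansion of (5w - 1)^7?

35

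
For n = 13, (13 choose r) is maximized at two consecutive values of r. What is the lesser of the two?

For odd n = 13, C(13,r) peaks at r = (n−1)/2 and (n+1)/2; the lesser is 6.

6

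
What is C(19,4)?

3876

C(19,4) = (19·18·17·16) / 4! = 93024 / 24 = 3876.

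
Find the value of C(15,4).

C(15,4) = (15·14·13·12) / 4! = 32760 / 24 = 1365.

1365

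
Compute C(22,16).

74613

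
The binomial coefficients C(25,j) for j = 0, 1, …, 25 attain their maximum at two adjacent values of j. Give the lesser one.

For odd n = 25, C(25,j) peaks at j = (n−1)/2 and (n+1)/2; the lesser is 12.

12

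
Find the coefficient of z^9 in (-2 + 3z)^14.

-1260971712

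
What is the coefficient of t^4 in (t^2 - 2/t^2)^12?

General term: C(12,j)·(t^2)^j·(-2/t^2)^(12-j), with t-exponent 2j − 2(12−j) = 4j − 24.
Set 4j − 24 = 4: j = 7.
C(12,7) = 792; 1^7 = 1; (-2)^5 = -32.
Coefficient = 792 · 1 · (-32) = -25344.

-25344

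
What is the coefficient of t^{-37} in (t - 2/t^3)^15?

General term: C(15,j)·(t)^j·(-2/t^3)^(15-j), with t-exponent 1j − 3(15−j) = 4j − 45.
Set 4j − 45 = -37: j = 2.
C(15,2) = 105; 1^2 = 1; (-2)^13 = -8192.
Coefficient = 105 · 1 · (-8192) = -860160.

-860160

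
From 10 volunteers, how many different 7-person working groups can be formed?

This is C(10,7) = 120.

120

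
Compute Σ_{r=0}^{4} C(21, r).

1 + 21 + 210 + 1330 + 5985 = 7547.

7547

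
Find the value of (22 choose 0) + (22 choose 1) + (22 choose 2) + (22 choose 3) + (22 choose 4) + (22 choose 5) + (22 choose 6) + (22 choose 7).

280600

1 + 22 + 231 + 1540 + 7315 + 26334 + 74613 + 170544 = 280600.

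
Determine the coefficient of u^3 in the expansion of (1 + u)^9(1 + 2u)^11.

Coefficient of u^3 = Σ_{j} C(9,j)·1^j·C(11,3-j)·2^(3-j) for j from 0 to 3.
= 1320 + 1980 + 792 + 84 = 4176.

4176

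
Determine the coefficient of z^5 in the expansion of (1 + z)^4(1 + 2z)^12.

Coefficient of z^5 = Σ_{j} C(4,j)·1^j·C(12,5-j)·2^(5-j) for j from 0 to 4.
= 25344 + 31680 + 10560 + 1056 + 24 = 68664.

68664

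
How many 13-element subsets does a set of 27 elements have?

20058300

C(27,13) = (27·26·25·24·23·22·21·20·19·18·17·16·15) / 13! = 124903451312640000 / 6227020800 = 20058300.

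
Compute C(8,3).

C(8,3) = (8·7·6) / 3! = 336 / 6 = 56.

56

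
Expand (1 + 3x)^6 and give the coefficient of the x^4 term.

The general term is C(6,j)·(1)^j·(3x)^(6-j); the x^4 term has j = 2.
C(6,2) = 15.
Coefficient = C(6,2) · 3^4 = 15 · 81 = 1215.

1215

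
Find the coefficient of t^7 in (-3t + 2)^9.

The general term is C(9,j)·(-3t)^j·(2)^(9-j); the t^7 term has j = 7.
C(9,7) = 36.
Coefficient = C(9,7) · (-3)^7 · 2^2 = 36 · (-2187) · 4 = -314928.

-314928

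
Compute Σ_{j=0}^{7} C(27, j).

1285624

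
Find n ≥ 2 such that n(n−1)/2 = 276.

24

n(n−1)/2 = 276 ⇒ n(n−1) = 552. Since 24·23 = 552, n = 24.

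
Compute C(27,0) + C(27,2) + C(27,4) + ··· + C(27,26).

67108864

Even-r terms of row 27 sum to 2^26 = 67108864.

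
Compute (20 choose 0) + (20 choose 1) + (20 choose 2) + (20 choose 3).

1351

1 + 20 + 190 + 1140 = 1351.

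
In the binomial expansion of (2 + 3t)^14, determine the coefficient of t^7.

The general term is C(14,j)·(2)^j·(3t)^(14-j); the t^7 term has j = 7.
C(14,7) = 3432.
Coefficient = C(14,7) · 2^7 · 3^7 = 3432 · 128 · 2187 = 960740352.

960740352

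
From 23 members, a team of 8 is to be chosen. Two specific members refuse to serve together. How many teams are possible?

436050

All 8-subsets: C(23,8) = 490314. Those containing both fixed elements: C(21,6) = 54264.
490314 − 54264 = 436050.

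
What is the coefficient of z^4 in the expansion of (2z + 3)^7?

The general term is C(7,j)·(2z)^j·(3)^(7-j); the z^4 term has j = 4.
C(7,4) = 35.
Coefficient = C(7,4) · 2^4 · 3^3 = 35 · 16 · 27 = 15120.

15120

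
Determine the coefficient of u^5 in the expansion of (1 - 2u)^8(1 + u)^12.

-408

Coefficient of u^5 = Σ_{j} C(8,j)·(-2)^j·C(12,5-j)·1^(5-j) for j from 0 to 5.
= 792 + (-7920) + 24640 + (-29568) + 13440 + (-1792) = -408.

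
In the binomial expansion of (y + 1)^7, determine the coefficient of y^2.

The general term is C(7,j)·(y)^j·(1)^(7-j); the y^2 term has j = 2.
C(7,2) = 21.
Coefficient = C(7,2) = 21.

21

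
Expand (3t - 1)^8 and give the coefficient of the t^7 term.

-17496

The general term is C(8,j)·(3t)^j·(-1)^(8-j); the t^7 term has j = 7.
C(8,7) = 8.
Coefficient = C(8,7) · 3^7 · (-1)^1 = 8 · 2187 · (-1) = -17496.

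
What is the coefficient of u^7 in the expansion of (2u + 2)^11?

675840

The general term is C(11,j)·(2u)^j·(2)^(11-j); the u^7 term has j = 7.
C(11,7) = 330.
Coefficient = C(11,7) · 2^7 · 2^4 = 330 · 128 · 16 = 675840.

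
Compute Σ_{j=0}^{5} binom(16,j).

1 + 16 + 120 + 560 + 1820 + 4368 = 6885.

6885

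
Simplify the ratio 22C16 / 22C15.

C(n,k+1)/C(n,k) = (n−k)/(k+1) = (22−15)/(15+1) = 7/16.

7/16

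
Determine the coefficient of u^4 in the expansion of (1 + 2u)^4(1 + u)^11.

Coefficient of u^4 = Σ_{j} C(4,j)·2^j·C(11,4-j)·1^(4-j) for j from 0 to 4.
= 330 + 1320 + 1320 + 352 + 16 = 3338.

3338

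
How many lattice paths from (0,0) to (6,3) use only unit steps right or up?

Each path is a sequence of 9 steps with 6 rights: C(9,6) = 84.

84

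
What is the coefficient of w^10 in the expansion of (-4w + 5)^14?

656015360000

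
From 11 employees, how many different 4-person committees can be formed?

330

This is C(11,4) = 330.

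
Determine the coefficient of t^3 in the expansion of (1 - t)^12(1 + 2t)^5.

40

Coefficient of t^3 = Σ_{j} C(12,j)·(-1)^j·C(5,3-j)·2^(3-j) for j from 0 to 3.
= 80 + (-480) + 660 + (-220) = 40.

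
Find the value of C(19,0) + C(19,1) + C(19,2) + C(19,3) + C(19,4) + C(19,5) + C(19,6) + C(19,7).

94184

1 + 19 + 171 + 969 + 3876 + 11628 + 27132 + 50388 = 94184.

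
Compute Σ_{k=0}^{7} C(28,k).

1 + 28 + 378 + 3276 + 20475 + 98280 + 376740 + 1184040 = 1683218.

1683218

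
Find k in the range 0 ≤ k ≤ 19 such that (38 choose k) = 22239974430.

16

C(38,k) increases on 0 ≤ k ≤ 19. C(38,15) = 15471286560 and C(38,16) = 22239974430, so k = 16.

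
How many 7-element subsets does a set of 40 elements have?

18643560

C(40,7) = (40·39·38·37·36·35·34) / 7! = 93963542400 / 5040 = 18643560.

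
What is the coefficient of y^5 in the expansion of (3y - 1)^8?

The general term is C(8,j)·(3y)^j·(-1)^(8-j); the y^5 term has j = 5.
C(8,5) = 56.
Coefficient = C(8,5) · 3^5 · (-1)^3 = 56 · 243 · (-1) = -13608.

-13608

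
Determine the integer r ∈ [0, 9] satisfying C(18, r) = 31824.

7

C(18,r) increases on 0 ≤ r ≤ 9. C(18,6) = 18564 and C(18,7) = 31824, so r = 7.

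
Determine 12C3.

220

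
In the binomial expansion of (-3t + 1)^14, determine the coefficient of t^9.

The general term is C(14,j)·(-3t)^j·(1)^(14-j); the t^9 term has j = 9.
C(14,9) = 2002.
Coefficient = C(14,9) · (-3)^9 = 2002 · (-19683) = -39405366.

-39405366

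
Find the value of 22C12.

646646

C(22,12) = C(22,10) by symmetry.
C(22,10) = (22·21·20·19·18·17·16·15·14·13) / 10! = 2346549004800 / 3628800 = 646646.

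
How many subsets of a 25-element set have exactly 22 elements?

Choose the 22 positions: C(25,22) = 2300.

2300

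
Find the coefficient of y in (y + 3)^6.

1458

The general term is C(6,j)·(y)^j·(3)^(6-j); the y^1 term has j = 1.
C(6,1) = 6.
Coefficient = C(6,1) · 3^5 = 6 · 243 = 1458.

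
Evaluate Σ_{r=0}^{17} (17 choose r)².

2333606220

By Vandermonde's identity, Σ C(17,r)² = C(34,17) = 2333606220.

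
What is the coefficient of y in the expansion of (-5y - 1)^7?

The general term is C(7,j)·(-5y)^j·(-1)^(7-j); the y^1 term has j = 1.
C(7,1) = 7.
Coefficient = C(7,1) · (-5)^1 = 7 · (-5) = -35.

-35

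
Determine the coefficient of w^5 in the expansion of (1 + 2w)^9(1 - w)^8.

Coefficient of w^5 = Σ_{j} C(9,j)·2^j·C(8,5-j)·(-1)^(5-j) for j from 0 to 5.
= (-56) + 1260 + (-8064) + 18816 + (-16128) + 4032 = -140.

-140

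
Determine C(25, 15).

3268760

C(25,15) = C(25,10) by symmetry.
C(25,10) = (25·24·23·22·21·20·19·18·17·16) / 10! = 11861676288000 / 3628800 = 3268760.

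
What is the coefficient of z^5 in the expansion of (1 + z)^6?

The general term is C(6,j)·(1)^j·(z)^(6-j); the z^5 term has j = 1.
C(6,1) = 6.
Coefficient = C(6,1) = 6.

6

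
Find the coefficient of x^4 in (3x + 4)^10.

69672960

The general term is C(10,j)·(3x)^j·(4)^(10-j); the x^4 term has j = 4.
C(10,4) = 210.
Coefficient = C(10,4) · 3^4 · 4^6 = 210 · 81 · 4096 = 69672960.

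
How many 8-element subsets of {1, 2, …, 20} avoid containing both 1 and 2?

All 8-subsets: C(20,8) = 125970. Those containing both fixed elements: C(18,6) = 18564.
125970 − 18564 = 107406.

107406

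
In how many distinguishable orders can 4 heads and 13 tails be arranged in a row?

2380

Choose positions for the heads: C(17,4) = 2380.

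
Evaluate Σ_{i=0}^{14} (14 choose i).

The entries of row 14 sum to 2^14 = 16384.

16384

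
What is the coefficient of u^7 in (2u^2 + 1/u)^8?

1792

General term: C(8,j)·(2u^2)^j·(1/u)^(8-j), with u-exponent 2j − 1(8−j) = 3j − 8.
Set 3j − 8 = 7: j = 5.
C(8,5) = 56; 2^5 = 32; 1^3 = 1.
Coefficient = 56 · 32 · 1 = 1792.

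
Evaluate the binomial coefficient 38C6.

2760681

C(38,6) = (38·37·36·35·34·33) / 6! = 1987690320 / 720 = 2760681.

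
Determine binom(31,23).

7888725

C(31,23) = C(31,8) by symmetry.
C(31,8) = (31·30·29·28·27·26·25·24) / 8! = 318073392000 / 40320 = 7888725.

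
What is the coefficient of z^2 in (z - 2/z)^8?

-448

General term: C(8,j)·(z)^j·(-2/z)^(8-j), with z-exponent 1j − 1(8−j) = 2j − 8.
Set 2j − 8 = 2: j = 5.
C(8,5) = 56; 1^5 = 1; (-2)^3 = -8.
Coefficient = 56 · 1 · (-8) = -448.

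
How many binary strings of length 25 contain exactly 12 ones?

Choose the 12 positions: C(25,12) = 5200300.

5200300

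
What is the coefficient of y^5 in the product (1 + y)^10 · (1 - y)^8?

56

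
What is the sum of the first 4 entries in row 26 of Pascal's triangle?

1 + 26 + 325 + 2600 = 2952.

2952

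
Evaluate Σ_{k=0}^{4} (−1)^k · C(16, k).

The partial alternating sum Σ_{k=0}^{4} (−1)^k C(16,k) = (−1)^4 C(15,4) = 1365.

1365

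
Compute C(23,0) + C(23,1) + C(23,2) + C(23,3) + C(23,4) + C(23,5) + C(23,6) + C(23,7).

390656

1 + 23 + 253 + 1771 + 8855 + 33649 + 100947 + 245157 = 390656.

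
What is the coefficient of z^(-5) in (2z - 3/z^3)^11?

3421440

General term: C(11,j)·(2z)^j·(-3/z^3)^(11-j), with z-exponent 1j − 3(11−j) = 4j − 33.
Set 4j − 33 = -5: j = 7.
C(11,7) = 330; 2^7 = 128; (-3)^4 = 81.
Coefficient = 330 · 128 · 81 = 3421440.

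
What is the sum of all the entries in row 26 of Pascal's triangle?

Setting x = 1 in (1+x)^26 gives Σ C(26,r) = 2^26 = 67108864.

67108864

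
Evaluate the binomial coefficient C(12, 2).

66

C(12,2) = (12·11) / 2! = 132 / 2 = 66.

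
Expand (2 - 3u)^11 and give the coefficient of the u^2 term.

The general term is C(11,j)·(2)^j·(-3u)^(11-j); the u^2 term has j = 9.
C(11,9) = 55.
Coefficient = C(11,9) · 2^9 · (-3)^2 = 55 · 512 · 9 = 253440.

253440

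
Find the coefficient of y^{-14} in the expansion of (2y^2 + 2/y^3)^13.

10543104

General term: C(13,j)·(2y^2)^j·(2/y^3)^(13-j), with y-exponent 2j − 3(13−j) = 5j − 39.
Set 5j − 39 = -14: j = 5.
C(13,5) = 1287; 2^5 = 32; 2^8 = 256.
Coefficient = 1287 · 32 · 256 = 10543104.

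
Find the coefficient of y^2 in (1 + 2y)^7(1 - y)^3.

45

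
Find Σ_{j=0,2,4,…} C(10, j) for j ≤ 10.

512

Even-j terms of row 10 sum to 2^9 = 512.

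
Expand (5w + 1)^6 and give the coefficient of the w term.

The general term is C(6,j)·(5w)^j·(1)^(6-j); the w^1 term has j = 1.
C(6,1) = 6.
Coefficient = C(6,1) · 5^1 = 6 · 5 = 30.

30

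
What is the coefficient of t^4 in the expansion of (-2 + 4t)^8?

The general term is C(8,j)·(-2)^j·(4t)^(8-j); the t^4 term has j = 4.
C(8,4) = 70.
Coefficient = C(8,4) · (-2)^4 · 4^4 = 70 · 16 · 256 = 286720.

286720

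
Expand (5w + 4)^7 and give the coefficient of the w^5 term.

The general term is C(7,j)·(5w)^j·(4)^(7-j); the w^5 term has j = 5.
C(7,5) = 21.
Coefficient = C(7,5) · 5^5 · 4^2 = 21 · 3125 · 16 = 1050000.

1050000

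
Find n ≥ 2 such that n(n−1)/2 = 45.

10

n(n−1)/2 = 45 ⇒ n(n−1) = 90. Since 10·9 = 90, n = 10.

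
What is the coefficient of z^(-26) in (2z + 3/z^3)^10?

General term: C(10,j)·(2z)^j·(3/z^3)^(10-j), with z-exponent 1j − 3(10−j) = 4j − 30.
Set 4j − 30 = -26: j = 1.
C(10,1) = 10; 2^1 = 2; 3^9 = 19683.
Coefficient = 10 · 2 · 19683 = 393660.

393660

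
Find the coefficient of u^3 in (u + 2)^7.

560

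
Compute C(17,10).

19448

C(17,10) = C(17,7) by symmetry.
C(17,7) = (17·16·15·14·13·12·11) / 7! = 98017920 / 5040 = 19448.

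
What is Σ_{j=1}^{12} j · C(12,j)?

Since j·C(12,j) = 12·C(11,j−1), the sum is 12·2^11 = 12·2048 = 24576.

24576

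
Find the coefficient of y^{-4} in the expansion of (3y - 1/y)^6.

General term: C(6,j)·(3y)^j·(-1/y)^(6-j), with y-exponent 1j − 1(6−j) = 2j − 6.
Set 2j − 6 = -4: j = 1.
C(6,1) = 6; 3^1 = 3; (-1)^5 = -1.
Coefficient = 6 · 3 · (-1) = -18.

-18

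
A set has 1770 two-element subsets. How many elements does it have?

60

n(n−1)/2 = 1770 ⇒ n(n−1) = 3540. Since 60·59 = 3540, n = 60.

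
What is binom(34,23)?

286097760

C(34,23) = C(34,11) by symmetry.
C(34,11) = (34·33·32·31·30·29·28·27·26·25·24) / 11! = 11420107066368000 / 39916800 = 286097760.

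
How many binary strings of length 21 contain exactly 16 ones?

20349

Choose the 16 positions: C(21,16) = 20349.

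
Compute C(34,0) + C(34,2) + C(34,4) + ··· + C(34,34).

Half of (1+1)^34 + (1−1)^34 gives the even-index sum: 2^33 = 8589934592.

8589934592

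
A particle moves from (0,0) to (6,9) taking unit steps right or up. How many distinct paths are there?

Each path is a sequence of 15 steps with 6 rights: C(15,6) = 5005.

5005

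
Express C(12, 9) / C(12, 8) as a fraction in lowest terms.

C(n,k+1)/C(n,k) = (n−k)/(k+1) = (12−8)/(8+1) = 4/9.

4/9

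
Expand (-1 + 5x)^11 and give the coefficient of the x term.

55

The general term is C(11,j)·(-1)^j·(5x)^(11-j); the x^1 term has j = 10.
C(11,10) = 11.
Coefficient = C(11,10) · 5^1 = 11 · 5 = 55.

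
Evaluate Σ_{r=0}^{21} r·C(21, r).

22020096

Since r·C(21,r) = 21·C(20,r−1), the sum is 21·2^20 = 21·1048576 = 22020096.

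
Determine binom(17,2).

136

C(17,2) = (17·16) / 2! = 272 / 2 = 136.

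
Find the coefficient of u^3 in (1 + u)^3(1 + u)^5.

Coefficient of u^3 = Σ_{j} C(3,j)·C(5,3-j) for j from 0 to 3.
= 10 + 30 + 15 + 1 = 56.

56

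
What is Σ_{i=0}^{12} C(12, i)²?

2704156

Σ C(12,i)² is the coefficient of x^12 in (1+x)^12(1+x)^12 = (1+x)^24, i.e. C(24,12) = 2704156.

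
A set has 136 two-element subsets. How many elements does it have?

17

n(n−1)/2 = 136 ⇒ n(n−1) = 272. Since 17·16 = 272, n = 17.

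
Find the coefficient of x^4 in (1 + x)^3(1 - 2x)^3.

Coefficient of x^4 = Σ_{j} C(3,j)·1^j·C(3,4-j)·(-2)^(4-j) for j from 1 to 3.
= (-24) + 36 + (-6) = 6.

6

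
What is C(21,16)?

C(21,16) = C(21,5) by symmetry.
C(21,5) = (21·20·19·18·17) / 5! = 2441880 / 120 = 20349.

20349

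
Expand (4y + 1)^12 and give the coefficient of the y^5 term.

The general term is C(12,j)·(4y)^j·(1)^(12-j); the y^5 term has j = 5.
C(12,5) = 792.
Coefficient = C(12,5) · 4^5 = 792 · 1024 = 811008.

811008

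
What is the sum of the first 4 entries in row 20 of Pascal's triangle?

1351

1 + 20 + 190 + 1140 = 1351.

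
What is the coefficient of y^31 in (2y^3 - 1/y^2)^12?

-24576

General term: C(12,j)·(2y^3)^j·(-1/y^2)^(12-j), with y-exponent 3j − 2(12−j) = 5j − 24.
Set 5j − 24 = 31: j = 11.
C(12,11) = 12; 2^11 = 2048; (-1)^1 = -1.
Coefficient = 12 · 2048 · (-1) = -24576.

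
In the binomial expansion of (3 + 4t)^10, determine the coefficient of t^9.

7864320

The general term is C(10,j)·(3)^j·(4t)^(10-j); the t^9 term has j = 1.
C(10,1) = 10.
Coefficient = C(10,1) · 3^1 · 4^9 = 10 · 3 · 262144 = 7864320.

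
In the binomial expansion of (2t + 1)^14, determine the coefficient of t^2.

364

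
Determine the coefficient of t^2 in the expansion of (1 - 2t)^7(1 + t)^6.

15

Coefficient of t^2 = Σ_{j} C(7,j)·(-2)^j·C(6,2-j)·1^(2-j) for j from 0 to 2.
= 15 + (-84) + 84 = 15.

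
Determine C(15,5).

C(15,5) = (15·14·13·12·11) / 5! = 360360 / 120 = 3003.

3003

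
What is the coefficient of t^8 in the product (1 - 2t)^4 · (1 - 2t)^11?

(1 - 2t)^4(1 - 2t)^11 = (1 - 2t)^15, so the coefficient of t^8 is C(15,8)·(-2)^8 = 6435·256 = 1647360.

1647360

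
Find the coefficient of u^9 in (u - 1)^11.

55

The general term is C(11,j)·(u)^j·(-1)^(11-j); the u^9 term has j = 9.
C(11,9) = 55.
Coefficient = C(11,9) = 55.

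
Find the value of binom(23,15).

490314

C(23,15) = C(23,8) by symmetry.
C(23,8) = (23·22·21·20·19·18·17·16) / 8! = 19769460480 / 40320 = 490314.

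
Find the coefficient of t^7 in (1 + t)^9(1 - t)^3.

36

Coefficient of t^7 = Σ_{j} C(9,j)·1^j·C(3,7-j)·(-1)^(7-j) for j from 4 to 7.
= (-126) + 378 + (-252) + 36 = 36.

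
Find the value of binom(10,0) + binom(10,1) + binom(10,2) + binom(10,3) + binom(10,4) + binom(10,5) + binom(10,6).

848

1 + 10 + 45 + 120 + 210 + 252 + 210 = 848.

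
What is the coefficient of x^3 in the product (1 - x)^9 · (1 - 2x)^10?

-3384

Coefficient of x^3 = Σ_{j} C(9,j)·(-1)^j·C(10,3-j)·(-2)^(3-j) for j from 0 to 3.
= (-960) + (-1620) + (-720) + (-84) = -3384.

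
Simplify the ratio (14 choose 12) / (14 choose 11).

1/4

C(n,k+1)/C(n,k) = (n−k)/(k+1) = (14−11)/(11+1) = 3/12 = 1/4.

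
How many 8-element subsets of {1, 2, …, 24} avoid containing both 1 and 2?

660858

All 8-subsets: C(24,8) = 735471. Those containing both fixed elements: C(22,6) = 74613.
735471 − 74613 = 660858.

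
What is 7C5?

21

C(7,5) = C(7,2) by symmetry.
C(7,2) = (7·6) / 2! = 42 / 2 = 21.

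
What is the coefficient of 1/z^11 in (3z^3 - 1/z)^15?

45

General term: C(15,j)·(3z^3)^j·(-1/z)^(15-j), with z-exponent 3j − 1(15−j) = 4j − 15.
Set 4j − 15 = -11: j = 1.
C(15,1) = 15; 3^1 = 3; (-1)^14 = 1.
Coefficient = 15 · 3 · 1 = 45.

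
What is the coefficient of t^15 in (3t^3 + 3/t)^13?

General term: C(13,j)·(3t^3)^j·(3/t)^(13-j), with t-exponent 3j − 1(13−j) = 4j − 13.
Set 4j − 13 = 15: j = 7.
C(13,7) = 1716; 3^7 = 2187; 3^6 = 729.
Coefficient = 1716 · 2187 · 729 = 2735858268.

2735858268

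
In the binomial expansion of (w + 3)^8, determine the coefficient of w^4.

The general term is C(8,j)·(w)^j·(3)^(8-j); the w^4 term has j = 4.
C(8,4) = 70.
Coefficient = C(8,4) · 3^4 = 70 · 81 = 5670.

5670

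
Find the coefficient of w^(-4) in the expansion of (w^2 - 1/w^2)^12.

-792

General term: C(12,j)·(w^2)^j·(-1/w^2)^(12-j), with w-exponent 2j − 2(12−j) = 4j − 24.
Set 4j − 24 = -4: j = 5.
C(12,5) = 792; 1^5 = 1; (-1)^7 = -1.
Coefficient = 792 · 1 · (-1) = -792.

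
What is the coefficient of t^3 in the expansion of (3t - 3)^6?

-14580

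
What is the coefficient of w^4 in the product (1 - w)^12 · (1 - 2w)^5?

6375

Coefficient of w^4 = Σ_{j} C(12,j)·(-1)^j·C(5,4-j)·(-2)^(4-j) for j from 0 to 4.
= 80 + 960 + 2640 + 2200 + 495 = 6375.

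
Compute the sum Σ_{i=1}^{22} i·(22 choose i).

46137344

Differentiating (1+x)^22 and setting x=1: Σ i·C(22,i) = 22·2^21 = 46137344.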